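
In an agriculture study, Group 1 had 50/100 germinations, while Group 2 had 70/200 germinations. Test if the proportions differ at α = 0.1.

p̂₁ = 0.5, p̂₂ = 0.35, pooled p̂ = 0.4. z = 2.5. Critical: ±1.645. Reject H₀.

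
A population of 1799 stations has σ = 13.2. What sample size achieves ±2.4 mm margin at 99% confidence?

Without FPC: n₀ = (2.576×13.2/2.4)² = 200.732. With FPC: n = n₀N/(n₀+N-1) = 180.7 → n = 181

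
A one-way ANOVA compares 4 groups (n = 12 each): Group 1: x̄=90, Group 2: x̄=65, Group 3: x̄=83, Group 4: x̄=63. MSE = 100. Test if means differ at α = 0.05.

Grand mean = 75.25. SS_between = 6393.0, MS_between = 2131.0. F = 21.31, F_crit ≈ 2.816. Reject H₀.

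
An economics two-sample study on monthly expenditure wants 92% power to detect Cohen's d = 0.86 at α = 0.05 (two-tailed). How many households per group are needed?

z_{α/2} = 1.96, z_β = Φ⁻¹(0.92) = 1.405. For large effect (d = 0.86): n per group = 2(z_{α/2} + z_β)²/d² = 2(1.96 + 1.405)²/0.86² = 30.6 → 31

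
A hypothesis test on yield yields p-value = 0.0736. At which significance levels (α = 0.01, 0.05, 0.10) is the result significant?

p = 0.0736. Significant at: α = 0.1.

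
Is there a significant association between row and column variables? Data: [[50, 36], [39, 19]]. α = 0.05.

χ² = 1.216. df = 1, critical = 3.841. Fail to reject H₀. No evidence of dependence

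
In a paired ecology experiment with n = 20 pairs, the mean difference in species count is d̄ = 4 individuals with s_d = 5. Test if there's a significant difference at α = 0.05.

t = d̄/(s_d/√n) = 4/(5/√20) = 3.578. df = 19, critical t = ±2.093. Reject H₀.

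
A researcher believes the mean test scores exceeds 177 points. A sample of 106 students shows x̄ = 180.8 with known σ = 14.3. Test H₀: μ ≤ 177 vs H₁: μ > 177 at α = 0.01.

z = 2.736. Critical value: 2.33. Reject H₀.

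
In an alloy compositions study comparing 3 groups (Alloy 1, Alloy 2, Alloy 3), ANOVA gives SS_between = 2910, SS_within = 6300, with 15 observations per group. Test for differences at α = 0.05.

df_between = 2, df_within = 42. F = MS_between/MS_within = 1455.0/150.0 = 9.7. F_crit ≈ 3.22. Reject H₀. At least one mean differs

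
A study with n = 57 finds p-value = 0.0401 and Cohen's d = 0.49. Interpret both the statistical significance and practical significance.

Statistically significant (p = 0.0401 < 0.05). Cohen's d = 0.49 indicates a small effect size. Both statistical and practical significance should be considered.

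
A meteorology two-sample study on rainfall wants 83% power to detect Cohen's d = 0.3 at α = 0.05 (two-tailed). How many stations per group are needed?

z_{α/2} = 1.96, z_β = Φ⁻¹(0.83) = 0.954. For small effect (d = 0.3): n per group = 2(z_{α/2} + z_β)²/d² = 2(1.96 + 0.954)²/0.3² = 188.7 → 189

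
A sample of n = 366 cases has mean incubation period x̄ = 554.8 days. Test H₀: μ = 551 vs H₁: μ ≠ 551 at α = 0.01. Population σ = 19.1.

z = (x̄ - μ₀)/(σ/√n) = (554.8 - 551)/(19.1/√366) = 3.806. Critical value: ±2.576. Since |3.806| > 2.576, Reject H₀.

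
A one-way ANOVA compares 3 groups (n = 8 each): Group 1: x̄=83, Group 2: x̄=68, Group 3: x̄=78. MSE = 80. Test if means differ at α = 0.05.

Grand mean = 76.33. SS_between = 933.33, MS_between = 466.67. F = 5.833, F_crit ≈ 3.467. Reject H₀.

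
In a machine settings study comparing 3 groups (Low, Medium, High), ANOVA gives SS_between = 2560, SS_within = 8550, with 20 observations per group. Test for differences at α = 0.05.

df_between = 2, df_within = 57. F = MS_between/MS_within = 1280.0/150.0 = 8.533. F_crit ≈ 3.159. Reject H₀. At least one mean differs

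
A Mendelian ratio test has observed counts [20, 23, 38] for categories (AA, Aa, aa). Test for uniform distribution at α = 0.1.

Expected = 27 each. χ² = Σ(O-E)²/E = 6.889. df = 2, critical value = 4.605. Reject H₀.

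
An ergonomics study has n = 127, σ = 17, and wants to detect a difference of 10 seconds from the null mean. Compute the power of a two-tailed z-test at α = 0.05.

SE = σ/√n = 17/√127 = 1.509. Non-centrality λ = d/SE = 10/1.509 = 6.629. Power ≈ Φ(λ - z_{α/2}) = Φ(6.629 - 1.96) = Φ(4.669) = 1.0.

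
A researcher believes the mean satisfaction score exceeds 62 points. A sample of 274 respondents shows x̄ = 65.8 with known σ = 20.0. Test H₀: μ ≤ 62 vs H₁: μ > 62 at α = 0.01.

z = 3.145. Critical value: 2.33. Reject H₀.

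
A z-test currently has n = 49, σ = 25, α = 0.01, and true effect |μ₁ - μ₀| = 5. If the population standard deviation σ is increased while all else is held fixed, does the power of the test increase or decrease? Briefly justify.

Power decreases: a larger σ inflates the standard error σ/√n, pulling the sampling distribution under H₁ back toward the critical value.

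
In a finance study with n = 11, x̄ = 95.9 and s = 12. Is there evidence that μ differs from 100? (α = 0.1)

t = (x̄ - μ₀)/(s/√n) = (95.9 - 100)/(12/√11) = -1.133. df = 10, critical t = ±1.812. Fail to reject H₀.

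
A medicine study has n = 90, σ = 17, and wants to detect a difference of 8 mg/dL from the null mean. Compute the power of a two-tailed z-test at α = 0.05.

SE = σ/√n = 17/√90 = 1.792. Non-centrality λ = d/SE = 8/1.792 = 4.464. Power ≈ Φ(λ - z_{α/2}) = Φ(4.464 - 1.96) = Φ(2.504) = 0.994.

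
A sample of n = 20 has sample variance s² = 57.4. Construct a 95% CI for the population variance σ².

df = 19. χ²_{0.025} = 32.852, χ²_{0.975} = 8.907. CI for σ² = ((n-1)s²/χ²_{α/2}, (n-1)s²/χ²_{1-α/2}) = (19·57.4/32.852, 19·57.4/8.907) = (33.2, 122.44)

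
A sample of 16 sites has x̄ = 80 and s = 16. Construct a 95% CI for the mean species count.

CI = x̄ ± t*(s/√n) = 80 ± 2.131(16/√16) = (71.48, 88.52)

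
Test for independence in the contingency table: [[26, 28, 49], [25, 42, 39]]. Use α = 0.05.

χ² = 3.914. df = 2, critical = 5.991. Fail to reject H₀. No evidence of dependence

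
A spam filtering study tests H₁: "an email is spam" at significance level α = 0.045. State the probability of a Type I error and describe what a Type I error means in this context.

P(Type I error) = α = 0.045. A Type I error is rejecting H₀ when H₀ is actually true (false positive) — here, concluding that an email is spam when in fact this is not the case. Consequence: a legitimate email is sent to the spam folder and the user misses it.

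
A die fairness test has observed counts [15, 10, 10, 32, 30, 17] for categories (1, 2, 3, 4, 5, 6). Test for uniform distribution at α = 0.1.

Expected = 19 each. χ² = Σ(O-E)²/E = 24.842. df = 5, critical value = 9.236. Reject H₀.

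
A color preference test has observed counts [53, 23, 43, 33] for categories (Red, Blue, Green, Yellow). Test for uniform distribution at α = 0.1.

Expected = 38 each. χ² = Σ(O-E)²/E = 13.158. df = 3, critical value = 6.251. Reject H₀.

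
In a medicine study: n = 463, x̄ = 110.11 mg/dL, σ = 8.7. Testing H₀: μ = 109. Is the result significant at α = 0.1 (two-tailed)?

z = (110.11 - 109)/(8.7/√463) = 2.745. Since |z| > 1.645, significant at α = 0.1.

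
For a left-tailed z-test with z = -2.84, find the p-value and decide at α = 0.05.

p = P(Z < -2.84) = Φ(-2.84) ≈ 0.0023. Since p < 0.05, reject H₀ (significant) at α = 0.05.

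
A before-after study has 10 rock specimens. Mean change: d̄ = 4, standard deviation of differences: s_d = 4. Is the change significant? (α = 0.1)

t = d̄/(s_d/√n) = 4/(4/√10) = 3.162. df = 9, critical t = ±1.833. Reject H₀.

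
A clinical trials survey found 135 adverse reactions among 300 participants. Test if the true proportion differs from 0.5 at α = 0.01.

p̂ = 0.45, p₀ = 0.5. z = (p̂ - p₀)/√(p₀(1-p₀)/n) = -1.732. Critical: ±2.576. Fail to reject H₀.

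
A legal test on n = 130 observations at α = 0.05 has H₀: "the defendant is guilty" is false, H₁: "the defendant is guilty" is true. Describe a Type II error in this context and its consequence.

Type II error: failing to reject H₀ when it is false — concluding that the defendant is guilty is not supported when in fact it is. Consequence: acquitting a guilty person.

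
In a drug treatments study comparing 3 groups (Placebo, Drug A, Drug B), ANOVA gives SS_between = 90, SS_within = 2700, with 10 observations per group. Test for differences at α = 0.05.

df_between = 2, df_within = 27. F = MS_between/MS_within = 45.0/100.0 = 0.45. F_crit ≈ 3.354. Fail to reject H₀.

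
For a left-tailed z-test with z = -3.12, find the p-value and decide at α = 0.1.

p = P(Z < -3.12) = Φ(-3.12) ≈ 0.0009. Since p < 0.1, reject H₀ (significant) at α = 0.1.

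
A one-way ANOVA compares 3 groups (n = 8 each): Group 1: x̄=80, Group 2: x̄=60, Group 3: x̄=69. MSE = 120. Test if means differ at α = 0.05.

Grand mean = 69.67. SS_between = 1605.33, MS_between = 802.67. F = 6.689, F_crit ≈ 3.467. Reject H₀.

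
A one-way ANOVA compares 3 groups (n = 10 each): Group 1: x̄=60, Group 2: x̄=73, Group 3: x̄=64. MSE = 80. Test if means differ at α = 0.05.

Grand mean = 65.67. SS_between = 886.67, MS_between = 443.33. F = 5.542, F_crit ≈ 3.354. Reject H₀.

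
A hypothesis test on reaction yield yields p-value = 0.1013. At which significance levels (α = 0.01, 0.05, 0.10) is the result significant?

p = 0.1013. Not significant at any of the given levels.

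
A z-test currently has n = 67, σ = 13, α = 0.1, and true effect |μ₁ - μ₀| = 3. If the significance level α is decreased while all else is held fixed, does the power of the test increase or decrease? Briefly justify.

Power decreases: a smaller α raises the critical value, so less of the H₁ sampling distribution falls in the rejection region.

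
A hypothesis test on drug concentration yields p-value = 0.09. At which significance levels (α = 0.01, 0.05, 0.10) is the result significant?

p = 0.09. Significant at: α = 0.1.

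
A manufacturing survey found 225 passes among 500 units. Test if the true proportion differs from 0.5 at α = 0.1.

p̂ = 0.45, p₀ = 0.5. z = (p̂ - p₀)/√(p₀(1-p₀)/n) = -2.236. Critical: ±1.645. Reject H₀.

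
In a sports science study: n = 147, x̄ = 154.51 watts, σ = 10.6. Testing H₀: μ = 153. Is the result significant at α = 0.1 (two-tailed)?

z = (154.51 - 153)/(10.6/√147) = 1.727. Since |z| > 1.645, significant at α = 0.1.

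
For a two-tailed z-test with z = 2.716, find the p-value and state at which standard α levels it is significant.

p = 2·P(Z > |2.716|) = 2·(1 - Φ(2.716)) ≈ 0.0066. Significant at α = 0.1; Significant at α = 0.05; Significant at α = 0.01.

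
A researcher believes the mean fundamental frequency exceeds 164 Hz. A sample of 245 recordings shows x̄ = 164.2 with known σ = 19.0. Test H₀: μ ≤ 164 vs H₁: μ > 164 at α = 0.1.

z = 0.165. Critical value: 1.28. Fail to reject H₀.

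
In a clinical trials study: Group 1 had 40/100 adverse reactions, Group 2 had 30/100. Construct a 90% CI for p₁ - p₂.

p̂₁ = 0.4, p̂₂ = 0.3. Difference = 0.1. CI = (-0.01, 0.21)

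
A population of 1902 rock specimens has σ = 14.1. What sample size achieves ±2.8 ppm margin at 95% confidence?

Without FPC: n₀ = (1.96×14.1/2.8)² = 97.417. With FPC: n = n₀N/(n₀+N-1) = 92.7 → n = 93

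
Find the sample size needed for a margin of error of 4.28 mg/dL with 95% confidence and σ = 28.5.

n = (z*σ/E)² = (1.96×28.5/4.28)² = 170.3 → n = 171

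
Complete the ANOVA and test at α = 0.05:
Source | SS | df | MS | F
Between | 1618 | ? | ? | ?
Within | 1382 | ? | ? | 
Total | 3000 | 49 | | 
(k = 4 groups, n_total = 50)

df_between = 3, df_within = 46. MS_between = 539.33, MS_within = 30.04. F = 17.952, F_crit ≈ 2.807. Reject H₀.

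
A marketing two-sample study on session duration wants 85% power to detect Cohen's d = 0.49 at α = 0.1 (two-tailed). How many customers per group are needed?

z_{α/2} = 1.645, z_β = Φ⁻¹(0.85) = 1.036. For small effect (d = 0.49): n per group = 2(z_{α/2} + z_β)²/d² = 2(1.645 + 1.036)²/0.49² = 59.9 → 60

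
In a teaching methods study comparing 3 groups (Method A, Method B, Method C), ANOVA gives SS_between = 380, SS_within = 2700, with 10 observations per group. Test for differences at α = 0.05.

df_between = 2, df_within = 27. F = MS_between/MS_within = 190.0/100.0 = 1.9. F_crit ≈ 3.354. Fail to reject H₀.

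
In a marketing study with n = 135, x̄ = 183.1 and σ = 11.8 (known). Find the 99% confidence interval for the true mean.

CI = x̄ ± z*(σ/√n) = 183.1 ± 2.576(11.8/√135) = 183.1 ± 2.62 = (180.48, 185.72)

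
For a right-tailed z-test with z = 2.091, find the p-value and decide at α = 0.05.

p = P(Z > 2.091) = 1 - Φ(2.091) ≈ 0.0183. Since p < 0.05, reject H₀ (significant) at α = 0.05.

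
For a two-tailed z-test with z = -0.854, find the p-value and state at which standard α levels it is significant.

p = 2·P(Z > |-0.854|) = 2·(1 - Φ(0.854)) ≈ 0.3931. Not significant at any standard level.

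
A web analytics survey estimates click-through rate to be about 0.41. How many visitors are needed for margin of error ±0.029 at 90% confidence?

n = z²p(1-p)/E² = 1.645²×0.41×0.59/0.029² = 778.3 → n = 779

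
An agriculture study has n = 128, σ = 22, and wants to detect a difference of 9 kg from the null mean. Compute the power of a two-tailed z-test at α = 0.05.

SE = σ/√n = 22/√128 = 1.945. Non-centrality λ = d/SE = 9/1.945 = 4.628. Power ≈ Φ(λ - z_{α/2}) = Φ(4.628 - 1.96) = Φ(2.668) = 0.996.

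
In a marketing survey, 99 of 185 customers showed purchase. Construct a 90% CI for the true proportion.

p̂ = 0.535. CI = p̂ ± z*√(p̂(1-p̂)/n) = (0.475, 0.595)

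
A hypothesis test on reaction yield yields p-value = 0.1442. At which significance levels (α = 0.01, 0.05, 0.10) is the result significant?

p = 0.1442. Not significant at any of the given levels.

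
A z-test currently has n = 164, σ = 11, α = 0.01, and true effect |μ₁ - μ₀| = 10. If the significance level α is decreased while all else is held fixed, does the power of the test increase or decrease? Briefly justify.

Power decreases: a smaller α raises the critical value, so less of the H₁ sampling distribution falls in the rejection region.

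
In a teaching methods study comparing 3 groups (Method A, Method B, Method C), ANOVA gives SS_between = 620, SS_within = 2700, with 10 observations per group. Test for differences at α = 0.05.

df_between = 2, df_within = 27. F = MS_between/MS_within = 310.0/100.0 = 3.1. F_crit ≈ 3.354. Fail to reject H₀.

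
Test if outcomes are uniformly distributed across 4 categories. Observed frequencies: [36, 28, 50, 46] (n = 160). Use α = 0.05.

Expected = 40 each. χ² = Σ(O-E)²/E = 7.4. df = 3, critical value = 7.815. Fail to reject H₀.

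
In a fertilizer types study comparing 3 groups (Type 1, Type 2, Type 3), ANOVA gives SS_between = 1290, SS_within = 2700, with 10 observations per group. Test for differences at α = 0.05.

df_between = 2, df_within = 27. F = MS_between/MS_within = 645.0/100.0 = 6.45. F_crit ≈ 3.354. Reject H₀. At least one mean differs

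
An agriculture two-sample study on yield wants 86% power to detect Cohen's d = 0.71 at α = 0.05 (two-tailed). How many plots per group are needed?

z_{α/2} = 1.96, z_β = Φ⁻¹(0.86) = 1.08. For medium effect (d = 0.71): n per group = 2(z_{α/2} + z_β)²/d² = 2(1.96 + 1.08)²/0.71² = 36.7 → 37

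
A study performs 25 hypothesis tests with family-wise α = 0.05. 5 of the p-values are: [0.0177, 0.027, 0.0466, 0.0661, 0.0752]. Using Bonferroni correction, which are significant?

Bonferroni α = 0.05/25 = 0.002. None of the given p-values are significant.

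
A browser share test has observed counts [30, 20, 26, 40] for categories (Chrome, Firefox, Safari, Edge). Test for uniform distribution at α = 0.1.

Expected = 29 each. χ² = Σ(O-E)²/E = 7.31. df = 3, critical value = 6.251. Reject H₀.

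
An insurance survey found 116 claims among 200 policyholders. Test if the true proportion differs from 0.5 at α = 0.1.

p̂ = 0.58, p₀ = 0.5. z = (p̂ - p₀)/√(p₀(1-p₀)/n) = 2.263. Critical: ±1.645. Reject H₀.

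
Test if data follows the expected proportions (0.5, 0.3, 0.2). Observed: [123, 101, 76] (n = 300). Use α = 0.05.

Expected: [150.0, 90.0, 60.0]. χ² = 10.471. df = 2, critical = 5.991. Reject H₀.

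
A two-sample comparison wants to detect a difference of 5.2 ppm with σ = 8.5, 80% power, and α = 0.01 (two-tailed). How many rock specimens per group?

n per group = 2(z_α/2 + z_β)²σ²/d² = 2×(2.576 + 0.84)²×8.5²/5.2² = 62.4 → n = 63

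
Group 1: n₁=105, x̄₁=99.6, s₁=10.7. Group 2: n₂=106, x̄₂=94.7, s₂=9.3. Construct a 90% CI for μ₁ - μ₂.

Difference = 4.9. SE = √(10.7²/105 + 9.3²/106) = 1.381. CI = (2.63, 7.17)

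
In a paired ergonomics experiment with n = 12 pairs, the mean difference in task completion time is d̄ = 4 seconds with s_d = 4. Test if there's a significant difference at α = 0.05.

t = d̄/(s_d/√n) = 4/(4/√12) = 3.464. df = 11, critical t = ±2.201. Reject H₀.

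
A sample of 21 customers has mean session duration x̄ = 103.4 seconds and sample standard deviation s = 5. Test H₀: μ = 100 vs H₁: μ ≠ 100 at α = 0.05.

t = (x̄ - μ₀)/(s/√n) = (103.4 - 100)/(5/√21) = 3.116. df = 20, critical t = ±2.086. Reject H₀.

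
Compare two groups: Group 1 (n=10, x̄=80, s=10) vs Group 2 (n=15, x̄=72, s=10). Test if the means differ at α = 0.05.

Pooled sp = 10.0. t = 1.96, df = 23. Critical t = ±2.069. Fail to reject H₀.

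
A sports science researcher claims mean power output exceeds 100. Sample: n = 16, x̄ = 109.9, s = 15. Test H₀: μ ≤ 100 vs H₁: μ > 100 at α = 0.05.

t = (109.9 - 100)/(15/√16) = 2.64, df = 15. Critical t = 1.753. Reject H₀.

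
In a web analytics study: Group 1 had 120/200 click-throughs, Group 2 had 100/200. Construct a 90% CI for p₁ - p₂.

p̂₁ = 0.6, p̂₂ = 0.5. Difference = 0.1. CI = (0.019, 0.181)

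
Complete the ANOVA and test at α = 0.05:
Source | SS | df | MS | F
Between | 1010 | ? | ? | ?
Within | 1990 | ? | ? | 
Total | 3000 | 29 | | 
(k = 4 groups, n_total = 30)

df_between = 3, df_within = 26. MS_between = 336.67, MS_within = 76.54. F = 4.399, F_crit ≈ 2.975. Reject H₀.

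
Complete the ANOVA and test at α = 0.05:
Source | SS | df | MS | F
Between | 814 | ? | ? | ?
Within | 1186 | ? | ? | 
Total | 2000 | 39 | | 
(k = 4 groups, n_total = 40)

df_between = 3, df_within = 36. MS_between = 271.33, MS_within = 32.94. F = 8.236, F_crit ≈ 2.866. Reject H₀.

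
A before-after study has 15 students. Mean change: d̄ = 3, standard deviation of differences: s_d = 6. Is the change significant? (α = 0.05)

t = d̄/(s_d/√n) = 3/(6/√15) = 1.936. df = 14, critical t = ±2.145. Fail to reject H₀.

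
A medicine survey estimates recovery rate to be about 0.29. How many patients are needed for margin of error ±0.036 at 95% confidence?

n = z²p(1-p)/E² = 1.96²×0.29×0.71/0.036² = 610.3 → n = 611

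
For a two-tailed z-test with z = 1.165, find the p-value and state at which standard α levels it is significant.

p = 2·P(Z > |1.165|) = 2·(1 - Φ(1.165)) ≈ 0.244. Not significant at any standard level.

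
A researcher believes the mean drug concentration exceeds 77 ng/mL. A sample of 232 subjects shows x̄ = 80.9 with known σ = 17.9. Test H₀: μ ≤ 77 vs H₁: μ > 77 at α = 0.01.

z = 3.319. Critical value: 2.33. Reject H₀.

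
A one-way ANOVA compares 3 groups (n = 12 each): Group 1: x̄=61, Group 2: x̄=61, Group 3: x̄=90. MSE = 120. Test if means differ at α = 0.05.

Grand mean = 70.67. SS_between = 6728.0, MS_between = 3364.0. F = 28.033, F_crit ≈ 3.285. Reject H₀.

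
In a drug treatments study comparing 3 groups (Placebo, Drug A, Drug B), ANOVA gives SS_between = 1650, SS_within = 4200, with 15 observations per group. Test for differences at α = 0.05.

df_between = 2, df_within = 42. F = MS_between/MS_within = 825.0/100.0 = 8.25. F_crit ≈ 3.22. Reject H₀. At least one mean differs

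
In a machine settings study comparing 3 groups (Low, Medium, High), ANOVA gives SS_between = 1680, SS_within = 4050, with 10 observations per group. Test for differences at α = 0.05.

df_between = 2, df_within = 27. F = MS_between/MS_within = 840.0/150.0 = 5.6. F_crit ≈ 3.354. Reject H₀. At least one mean differs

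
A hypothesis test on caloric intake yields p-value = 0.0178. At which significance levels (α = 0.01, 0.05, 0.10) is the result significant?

p = 0.0178. Significant at: α = 0.05, 0.1.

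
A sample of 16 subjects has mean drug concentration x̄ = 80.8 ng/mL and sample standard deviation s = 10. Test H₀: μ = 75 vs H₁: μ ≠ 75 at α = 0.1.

t = (x̄ - μ₀)/(s/√n) = (80.8 - 75)/(10/√16) = 2.32. df = 15, critical t = ±1.753. Reject H₀.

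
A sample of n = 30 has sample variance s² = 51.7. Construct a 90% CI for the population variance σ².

df = 29. χ²_{0.05} = 42.557, χ²_{0.95} = 17.708. CI for σ² = ((n-1)s²/χ²_{α/2}, (n-1)s²/χ²_{1-α/2}) = (29·51.7/42.557, 29·51.7/17.708) = (35.23, 84.67)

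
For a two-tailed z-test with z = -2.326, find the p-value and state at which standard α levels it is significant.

p = 2·P(Z > |-2.326|) = 2·(1 - Φ(2.326)) ≈ 0.02. Significant at α = 0.1; Significant at α = 0.05.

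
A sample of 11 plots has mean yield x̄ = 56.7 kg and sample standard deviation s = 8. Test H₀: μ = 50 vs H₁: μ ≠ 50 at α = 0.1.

t = (x̄ - μ₀)/(s/√n) = (56.7 - 50)/(8/√11) = 2.778. df = 10, critical t = ±1.812. Reject H₀.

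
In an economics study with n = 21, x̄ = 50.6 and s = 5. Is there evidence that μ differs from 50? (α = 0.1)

t = (x̄ - μ₀)/(s/√n) = (50.6 - 50)/(5/√21) = 0.55. df = 20, critical t = ±1.725. Fail to reject H₀.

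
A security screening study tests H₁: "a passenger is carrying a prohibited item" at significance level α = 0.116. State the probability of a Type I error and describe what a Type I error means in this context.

P(Type I error) = α = 0.116. A Type I error is rejecting H₀ when H₀ is actually true (false positive) — here, concluding that a passenger is carrying a prohibited item when in fact this is not the case. Consequence: detaining an innocent passenger — delay and inconvenience.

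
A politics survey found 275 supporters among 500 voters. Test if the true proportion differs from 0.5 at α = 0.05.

p̂ = 0.55, p₀ = 0.5. z = (p̂ - p₀)/√(p₀(1-p₀)/n) = 2.236. Critical: ±1.96. Reject H₀.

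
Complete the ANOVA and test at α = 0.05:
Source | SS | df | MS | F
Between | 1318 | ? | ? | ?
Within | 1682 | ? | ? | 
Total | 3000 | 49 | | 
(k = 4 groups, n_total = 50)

df_between = 3, df_within = 46. MS_between = 439.33, MS_within = 36.57. F = 12.015, F_crit ≈ 2.807. Reject H₀.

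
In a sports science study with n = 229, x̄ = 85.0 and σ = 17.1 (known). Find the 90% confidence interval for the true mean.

CI = x̄ ± z*(σ/√n) = 85.0 ± 1.645(17.1/√229) = 85.0 ± 1.86 = (83.14, 86.86)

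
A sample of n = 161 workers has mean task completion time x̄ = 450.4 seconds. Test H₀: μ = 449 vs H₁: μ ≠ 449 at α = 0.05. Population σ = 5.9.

z = (x̄ - μ₀)/(σ/√n) = (450.4 - 449)/(5.9/√161) = 3.011. Critical value: ±1.96. Since |3.011| > 1.96, Reject H₀.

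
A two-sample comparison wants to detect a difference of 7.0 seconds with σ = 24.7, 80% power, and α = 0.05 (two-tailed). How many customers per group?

n per group = 2(z_α/2 + z_β)²σ²/d² = 2×(1.96 + 0.84)²×24.7²/7.0² = 195.2 → n = 196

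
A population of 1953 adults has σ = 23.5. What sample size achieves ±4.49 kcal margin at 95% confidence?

Without FPC: n₀ = (1.96×23.5/4.49)² = 105.234. With FPC: n = n₀N/(n₀+N-1) = 99.9 → n = 100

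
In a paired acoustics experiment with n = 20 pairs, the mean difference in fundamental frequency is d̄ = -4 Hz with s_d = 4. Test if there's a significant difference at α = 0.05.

t = d̄/(s_d/√n) = -4/(4/√20) = -4.472. df = 19, critical t = ±2.093. Reject H₀.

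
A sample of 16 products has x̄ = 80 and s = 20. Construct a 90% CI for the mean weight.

CI = x̄ ± t*(s/√n) = 80 ± 1.753(20/√16) = (71.23, 88.77)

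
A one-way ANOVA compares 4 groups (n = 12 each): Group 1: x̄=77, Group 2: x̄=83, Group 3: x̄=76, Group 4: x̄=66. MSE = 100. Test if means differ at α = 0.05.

Grand mean = 75.5. SS_between = 1788.0, MS_between = 596.0. F = 5.96, F_crit ≈ 2.816. Reject H₀.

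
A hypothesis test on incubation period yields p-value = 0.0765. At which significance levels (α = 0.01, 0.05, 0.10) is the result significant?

p = 0.0765. Significant at: α = 0.1.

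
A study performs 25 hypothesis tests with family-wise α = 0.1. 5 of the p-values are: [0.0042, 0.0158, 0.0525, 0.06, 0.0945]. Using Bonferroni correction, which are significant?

Bonferroni α = 0.1/25 = 0.004. None of the given p-values are significant.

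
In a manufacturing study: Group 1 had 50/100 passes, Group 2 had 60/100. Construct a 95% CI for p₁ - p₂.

p̂₁ = 0.5, p̂₂ = 0.6. Difference = -0.1. CI = (-0.237, 0.037)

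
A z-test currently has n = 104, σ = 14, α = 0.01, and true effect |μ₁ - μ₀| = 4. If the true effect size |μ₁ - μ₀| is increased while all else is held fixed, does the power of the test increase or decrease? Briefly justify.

Power increases: a larger true effect increases the non-centrality λ = |μ₁ - μ₀|/(σ/√n).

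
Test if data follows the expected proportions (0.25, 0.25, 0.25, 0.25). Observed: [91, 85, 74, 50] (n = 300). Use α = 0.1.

Expected: [75.0, 75.0, 75.0, 75.0]. χ² = 13.093. df = 3, critical = 6.251. Reject H₀.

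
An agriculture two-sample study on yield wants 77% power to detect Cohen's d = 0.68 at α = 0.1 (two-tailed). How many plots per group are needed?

z_{α/2} = 1.645, z_β = Φ⁻¹(0.77) = 0.739. For medium effect (d = 0.68): n per group = 2(z_{α/2} + z_β)²/d² = 2(1.645 + 0.739)²/0.68² = 24.6 → 25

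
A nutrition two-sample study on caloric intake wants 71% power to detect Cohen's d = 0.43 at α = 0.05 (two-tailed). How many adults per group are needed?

z_{α/2} = 1.96, z_β = Φ⁻¹(0.71) = 0.553. For small effect (d = 0.43): n per group = 2(z_{α/2} + z_β)²/d² = 2(1.96 + 0.553)²/0.43² = 68.3 → 69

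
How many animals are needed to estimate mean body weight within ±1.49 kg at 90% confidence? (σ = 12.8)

n = (z*σ/E)² = (1.645×12.8/1.49)² = 199.7 → n = 200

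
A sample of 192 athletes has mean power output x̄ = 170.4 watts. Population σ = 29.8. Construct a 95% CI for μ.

CI = x̄ ± z*(σ/√n) = 170.4 ± 1.96(29.8/√192) = 170.4 ± 4.22 = (166.18, 174.62)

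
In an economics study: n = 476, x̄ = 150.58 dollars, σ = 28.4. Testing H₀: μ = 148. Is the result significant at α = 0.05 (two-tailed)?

z = (150.58 - 148)/(28.4/√476) = 1.982. Since |z| > 1.96, significant at α = 0.05.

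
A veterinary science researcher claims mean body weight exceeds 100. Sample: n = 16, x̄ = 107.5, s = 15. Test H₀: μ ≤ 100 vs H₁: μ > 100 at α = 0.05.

t = (107.5 - 100)/(15/√16) = 2.0, df = 15. Critical t = 1.753. Reject H₀.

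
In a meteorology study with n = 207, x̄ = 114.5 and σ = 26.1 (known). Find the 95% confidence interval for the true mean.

CI = x̄ ± z*(σ/√n) = 114.5 ± 1.96(26.1/√207) = 114.5 ± 3.56 = (110.94, 118.06)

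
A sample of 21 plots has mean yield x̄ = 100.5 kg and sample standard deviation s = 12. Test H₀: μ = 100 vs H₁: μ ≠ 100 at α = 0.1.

t = (x̄ - μ₀)/(s/√n) = (100.5 - 100)/(12/√21) = 0.191. df = 20, critical t = ±1.725. Fail to reject H₀.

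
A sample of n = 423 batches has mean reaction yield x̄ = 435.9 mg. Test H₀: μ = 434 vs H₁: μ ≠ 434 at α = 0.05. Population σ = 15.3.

z = (x̄ - μ₀)/(σ/√n) = (435.9 - 434)/(15.3/√423) = 2.554. Critical value: ±1.96. Since |2.554| > 1.96, Reject H₀.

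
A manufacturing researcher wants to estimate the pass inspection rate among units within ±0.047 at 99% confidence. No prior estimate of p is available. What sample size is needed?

Conservative approach: use p = 0.5 (maximizes p(1-p) = 0.25). n = z²(0.25)/E² = 2.576²×0.25/0.047² = 751.0 → n = 751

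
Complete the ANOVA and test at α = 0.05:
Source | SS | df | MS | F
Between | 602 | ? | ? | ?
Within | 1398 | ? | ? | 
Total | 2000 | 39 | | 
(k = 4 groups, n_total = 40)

df_between = 3, df_within = 36. MS_between = 200.67, MS_within = 38.83. F = 5.167, F_crit ≈ 2.866. Reject H₀.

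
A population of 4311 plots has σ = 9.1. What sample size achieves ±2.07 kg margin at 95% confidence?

Without FPC: n₀ = (1.96×9.1/2.07)² = 74.243. With FPC: n = n₀N/(n₀+N-1) = 73.002 → n = 74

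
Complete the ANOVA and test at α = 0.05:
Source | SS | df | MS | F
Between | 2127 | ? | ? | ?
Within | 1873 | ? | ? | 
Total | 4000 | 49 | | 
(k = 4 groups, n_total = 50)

df_between = 3, df_within = 46. MS_between = 709.0, MS_within = 40.72. F = 17.413, F_crit ≈ 2.807. Reject H₀.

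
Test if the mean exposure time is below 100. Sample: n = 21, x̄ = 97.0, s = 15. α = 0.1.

t = (97.0 - 100)/(15/√21) = -0.917, df = 20. Critical t = -1.325. Fail to reject H₀.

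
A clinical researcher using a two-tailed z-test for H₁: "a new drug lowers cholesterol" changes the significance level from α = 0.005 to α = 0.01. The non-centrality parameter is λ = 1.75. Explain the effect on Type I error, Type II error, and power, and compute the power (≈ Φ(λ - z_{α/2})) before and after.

Increasing α from 0.005 to 0.01:
• Type I error rate increases (α is the Type I rate by definition).
• Critical value moves from z_{α/2} = 2.807 to 2.576, so power = Φ(λ - z_{α/2}) goes from Φ(1.75 - 2.807) = 0.145 to Φ(1.75 - 2.576) = 0.204.
• Type II error rate β = 1 - power therefore decreases (0.855 → 0.796).
Appropriate when false negatives are costly — here, shelving an effective drug — patients miss out on a treatment that would have helped.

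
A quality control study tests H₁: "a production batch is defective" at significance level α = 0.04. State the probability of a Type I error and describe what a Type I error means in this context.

P(Type I error) = α = 0.04. A Type I error is rejecting H₀ when H₀ is actually true (false positive) — here, concluding that a production batch is defective when in fact this is not the case. Consequence: scrapping a good batch — wasted material and cost for no reason.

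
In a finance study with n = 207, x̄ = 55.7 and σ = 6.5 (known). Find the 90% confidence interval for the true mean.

CI = x̄ ± z*(σ/√n) = 55.7 ± 1.645(6.5/√207) = 55.7 ± 0.74 = (54.96, 56.44)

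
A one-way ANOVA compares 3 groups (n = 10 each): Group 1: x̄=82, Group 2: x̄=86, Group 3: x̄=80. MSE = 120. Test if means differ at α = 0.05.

Grand mean = 82.67. SS_between = 186.67, MS_between = 93.33. F = 0.778, F_crit ≈ 3.354. Fail to reject H₀.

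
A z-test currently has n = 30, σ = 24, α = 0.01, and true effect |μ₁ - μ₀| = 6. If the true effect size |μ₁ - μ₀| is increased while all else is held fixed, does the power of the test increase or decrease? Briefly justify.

Power increases: a larger true effect increases the non-centrality λ = |μ₁ - μ₀|/(σ/√n).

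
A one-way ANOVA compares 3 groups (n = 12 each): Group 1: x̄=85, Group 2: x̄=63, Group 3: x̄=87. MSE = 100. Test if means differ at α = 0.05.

Grand mean = 78.33. SS_between = 4256.0, MS_between = 2128.0. F = 21.28, F_crit ≈ 3.285. Reject H₀.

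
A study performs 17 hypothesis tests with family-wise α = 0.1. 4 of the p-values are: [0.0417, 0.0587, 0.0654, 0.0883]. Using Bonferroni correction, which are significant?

Bonferroni α = 0.1/17 = 0.00588. None of the given p-values are significant.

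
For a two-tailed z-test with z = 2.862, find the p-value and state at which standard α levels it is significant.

p = 2·P(Z > |2.862|) = 2·(1 - Φ(2.862)) ≈ 0.0042. Significant at α = 0.1; Significant at α = 0.05; Significant at α = 0.01.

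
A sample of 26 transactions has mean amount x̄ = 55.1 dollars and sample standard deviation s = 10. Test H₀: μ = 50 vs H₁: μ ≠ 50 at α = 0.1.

t = (x̄ - μ₀)/(s/√n) = (55.1 - 50)/(10/√26) = 2.6. df = 25, critical t = ±1.708. Reject H₀.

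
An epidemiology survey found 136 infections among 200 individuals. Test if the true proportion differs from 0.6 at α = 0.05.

p̂ = 0.68, p₀ = 0.6. z = (p̂ - p₀)/√(p₀(1-p₀)/n) = 2.309. Critical: ±1.96. Reject H₀.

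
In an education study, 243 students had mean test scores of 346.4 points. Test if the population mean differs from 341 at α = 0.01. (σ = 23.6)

z = (x̄ - μ₀)/(σ/√n) = (346.4 - 341)/(23.6/√243) = 3.567. Critical value: ±2.576. Since |3.567| > 2.576, Reject H₀.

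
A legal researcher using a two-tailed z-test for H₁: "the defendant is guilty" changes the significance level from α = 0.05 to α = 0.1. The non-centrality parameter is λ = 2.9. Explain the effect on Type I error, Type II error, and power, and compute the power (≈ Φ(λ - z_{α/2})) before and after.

Increasing α from 0.05 to 0.1:
• Type I error rate increases (α is the Type I rate by definition).
• Critical value moves from z_{α/2} = 1.96 to 1.645, so power = Φ(λ - z_{α/2}) goes from Φ(2.9 - 1.96) = 0.826 to Φ(2.9 - 1.645) = 0.895.
• Type II error rate β = 1 - power therefore decreases (0.174 → 0.105).
Appropriate when false negatives are costly — here, acquitting a guilty person.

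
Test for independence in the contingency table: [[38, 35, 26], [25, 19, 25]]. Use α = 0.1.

χ² = 2.154. df = 2, critical = 4.605. Fail to reject H₀. No evidence of dependence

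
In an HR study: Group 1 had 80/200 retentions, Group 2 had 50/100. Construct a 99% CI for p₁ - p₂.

p̂₁ = 0.4, p̂₂ = 0.5. Difference = -0.1. CI = (-0.257, 0.057)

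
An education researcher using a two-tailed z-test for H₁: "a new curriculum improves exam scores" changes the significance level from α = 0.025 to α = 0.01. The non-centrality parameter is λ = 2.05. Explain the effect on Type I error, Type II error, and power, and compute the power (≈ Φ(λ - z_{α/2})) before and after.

Decreasing α from 0.025 to 0.01:
• Type I error rate decreases (α is the Type I rate by definition).
• Critical value moves from z_{α/2} = 2.241 to 2.576, so power = Φ(λ - z_{α/2}) goes from Φ(2.05 - 2.241) = 0.424 to Φ(2.05 - 2.576) = 0.299.
• Type II error rate β = 1 - power therefore increases (0.576 → 0.701).
Appropriate when false positives are costly — here, adopting a curriculum that gives no real benefit — disruption for nothing.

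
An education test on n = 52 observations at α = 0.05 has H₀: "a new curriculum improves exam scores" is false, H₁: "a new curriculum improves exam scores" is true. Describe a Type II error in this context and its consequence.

Type II error: failing to reject H₀ when it is false — concluding that a new curriculum improves exam scores is not supported when in fact it is. Consequence: keeping the old curriculum when the new one would have helped students.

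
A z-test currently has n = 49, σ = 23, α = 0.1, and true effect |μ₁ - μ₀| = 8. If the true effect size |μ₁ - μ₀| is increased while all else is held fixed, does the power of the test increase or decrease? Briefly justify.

Power increases: a larger true effect increases the non-centrality λ = |μ₁ - μ₀|/(σ/√n).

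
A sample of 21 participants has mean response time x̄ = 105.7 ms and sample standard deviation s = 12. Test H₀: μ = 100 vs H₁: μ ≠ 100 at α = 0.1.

t = (x̄ - μ₀)/(s/√n) = (105.7 - 100)/(12/√21) = 2.177. df = 20, critical t = ±1.725. Reject H₀.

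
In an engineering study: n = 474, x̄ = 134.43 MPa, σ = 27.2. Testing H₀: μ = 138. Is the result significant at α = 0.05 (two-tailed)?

z = (134.43 - 138)/(27.2/√474) = -2.858. Since |z| > 1.96, significant at α = 0.05.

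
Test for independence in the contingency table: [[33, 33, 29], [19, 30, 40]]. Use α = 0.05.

χ² = 5.476. df = 2, critical = 5.991. Fail to reject H₀. No evidence of dependence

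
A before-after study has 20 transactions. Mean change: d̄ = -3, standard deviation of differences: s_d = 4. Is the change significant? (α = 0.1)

t = d̄/(s_d/√n) = -3/(4/√20) = -3.354. df = 19, critical t = ±1.729. Reject H₀.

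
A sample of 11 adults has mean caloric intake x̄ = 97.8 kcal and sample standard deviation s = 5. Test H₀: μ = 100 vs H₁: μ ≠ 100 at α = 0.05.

t = (x̄ - μ₀)/(s/√n) = (97.8 - 100)/(5/√11) = -1.459. df = 10, critical t = ±2.228. Fail to reject H₀.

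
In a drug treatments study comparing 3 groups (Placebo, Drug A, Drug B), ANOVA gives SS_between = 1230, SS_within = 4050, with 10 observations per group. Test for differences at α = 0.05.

df_between = 2, df_within = 27. F = MS_between/MS_within = 615.0/150.0 = 4.1. F_crit ≈ 3.354. Reject H₀. At least one mean differs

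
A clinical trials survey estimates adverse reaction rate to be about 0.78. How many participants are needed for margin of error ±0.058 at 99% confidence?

n = z²p(1-p)/E² = 2.576²×0.78×0.22/0.058² = 338.5 → n = 339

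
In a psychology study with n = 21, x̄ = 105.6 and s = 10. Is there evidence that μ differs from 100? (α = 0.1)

t = (x̄ - μ₀)/(s/√n) = (105.6 - 100)/(10/√21) = 2.566. df = 20, critical t = ±1.725. Reject H₀.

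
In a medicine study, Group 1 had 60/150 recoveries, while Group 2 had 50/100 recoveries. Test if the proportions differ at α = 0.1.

p̂₁ = 0.4, p̂₂ = 0.5, pooled p̂ = 0.44. z = -1.56. Critical: ±1.645. Fail to reject H₀.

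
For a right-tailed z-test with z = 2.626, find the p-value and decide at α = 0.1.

p = P(Z > 2.626) = 1 - Φ(2.626) ≈ 0.0043. Since p < 0.1, reject H₀ (significant) at α = 0.1.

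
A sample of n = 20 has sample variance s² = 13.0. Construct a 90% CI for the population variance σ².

df = 19. χ²_{0.05} = 30.144, χ²_{0.95} = 10.117. CI for σ² = ((n-1)s²/χ²_{α/2}, (n-1)s²/χ²_{1-α/2}) = (19·13.0/30.144, 19·13.0/10.117) = (8.19, 24.41)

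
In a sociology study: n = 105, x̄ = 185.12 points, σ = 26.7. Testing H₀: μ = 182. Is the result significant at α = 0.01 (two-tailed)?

z = (185.12 - 182)/(26.7/√105) = 1.197. Since |z| ≤ 2.576, not significant at α = 0.01.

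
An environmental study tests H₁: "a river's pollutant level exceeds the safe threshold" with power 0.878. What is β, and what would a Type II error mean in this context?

β = 1 - power = 1 - 0.878 = 0.122. A Type II error is failing to reject H₀ when H₀ is false (false negative) — here, failing to conclude that a river's pollutant level exceeds the safe threshold when in fact it is true. Consequence: allowing unsafe pollution to continue.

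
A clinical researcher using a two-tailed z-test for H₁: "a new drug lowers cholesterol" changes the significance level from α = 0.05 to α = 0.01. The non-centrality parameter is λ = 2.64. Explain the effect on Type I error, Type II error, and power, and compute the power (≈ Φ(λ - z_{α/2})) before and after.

Decreasing α from 0.05 to 0.01:
• Type I error rate decreases (α is the Type I rate by definition).
• Critical value moves from z_{α/2} = 1.96 to 2.576, so power = Φ(λ - z_{α/2}) goes from Φ(2.64 - 1.96) = 0.752 to Φ(2.64 - 2.576) = 0.526.
• Type II error rate β = 1 - power therefore increases (0.248 → 0.474).
Appropriate when false positives are costly — here, approving an ineffective drug — patients take a useless medication and may skip effective alternatives.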